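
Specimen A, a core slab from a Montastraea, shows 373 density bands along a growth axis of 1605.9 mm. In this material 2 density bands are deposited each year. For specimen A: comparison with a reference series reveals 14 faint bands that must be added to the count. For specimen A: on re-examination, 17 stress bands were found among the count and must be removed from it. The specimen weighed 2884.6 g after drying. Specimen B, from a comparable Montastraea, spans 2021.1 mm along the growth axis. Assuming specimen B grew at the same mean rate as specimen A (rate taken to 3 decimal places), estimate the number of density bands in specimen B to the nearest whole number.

466 density bands

Specimen A: after corrections the count is 373 − 17 + 14 = 370 density bands.
Specimen A: dividing by 2 density bands per year: 370 / 2 = 185 years.
A: 1605.9 mm over 185 years gives 1605.9 / 185 ≈ 8.681 mm/yr.
Specimen B: 2021.1 mm / 8.681 mm per year = 232.82 years; at 2 density bands per year that is 232.82 × 2 ≈ 466 density bands.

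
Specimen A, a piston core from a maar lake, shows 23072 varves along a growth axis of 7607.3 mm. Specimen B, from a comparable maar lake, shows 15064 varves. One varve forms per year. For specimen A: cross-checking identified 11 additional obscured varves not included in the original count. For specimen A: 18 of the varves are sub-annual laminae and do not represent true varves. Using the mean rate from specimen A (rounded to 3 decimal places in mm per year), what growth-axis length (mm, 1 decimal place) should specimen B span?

4971.1 mm

Specimen A: correcting the raw count gives 23072 − 18 + 11 = 23065 true varves.
A: 7607.3 mm over 23065 years gives 7607.3 / 23065 ≈ 0.330 mm per year.
B's length ≈ 0.330 × 15064 = 4971.1 mm.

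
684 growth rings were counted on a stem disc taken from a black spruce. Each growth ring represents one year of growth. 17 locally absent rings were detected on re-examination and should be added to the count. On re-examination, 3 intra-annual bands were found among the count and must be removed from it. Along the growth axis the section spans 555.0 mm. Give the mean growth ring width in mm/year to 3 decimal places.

Correcting the raw count gives 684 − 3 + 17 = 698 true growth rings.
Extension rate ≈ 555.0 / 698 = 0.795 mm/year.

0.795 mm/year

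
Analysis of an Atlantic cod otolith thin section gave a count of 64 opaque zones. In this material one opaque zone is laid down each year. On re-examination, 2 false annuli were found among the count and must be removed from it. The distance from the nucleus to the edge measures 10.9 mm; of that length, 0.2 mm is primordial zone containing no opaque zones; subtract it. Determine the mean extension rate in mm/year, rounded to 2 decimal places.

Adjusted count: 64 − 2 = 62 opaque zones.
Removing the 0.2 mm offcut leaves 10.9 − 0.2 = 10.7 mm.
Extension rate ≈ 10.7 / 62 = 0.17 mm/year.

0.17 mm/year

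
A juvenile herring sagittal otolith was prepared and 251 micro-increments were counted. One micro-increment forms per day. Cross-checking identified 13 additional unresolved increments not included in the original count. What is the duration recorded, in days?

264 days

Adjusted count: 251 + 13 = 264 micro-increments.
With a one-to-one micro-increment periodicity this is 264 days.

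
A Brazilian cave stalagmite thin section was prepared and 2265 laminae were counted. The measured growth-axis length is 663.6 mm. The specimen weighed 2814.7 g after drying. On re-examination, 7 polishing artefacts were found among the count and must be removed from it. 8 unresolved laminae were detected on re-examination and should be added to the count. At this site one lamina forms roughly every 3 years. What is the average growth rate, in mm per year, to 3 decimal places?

0.098 mm per year

After corrections the count is 2265 − 7 + 8 = 2266 laminae.
2266 laminae at 3 years each span 2266 × 3 = 6798 years.
Extension rate ≈ 663.6 / 6798 = 0.098 mm per year.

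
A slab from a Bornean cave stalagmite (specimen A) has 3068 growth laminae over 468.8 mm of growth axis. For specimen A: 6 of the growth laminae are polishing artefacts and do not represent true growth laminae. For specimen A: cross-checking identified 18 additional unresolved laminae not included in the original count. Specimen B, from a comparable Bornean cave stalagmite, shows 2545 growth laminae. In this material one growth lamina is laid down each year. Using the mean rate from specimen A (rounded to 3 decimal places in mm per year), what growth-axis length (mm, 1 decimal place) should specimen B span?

Specimen A: after corrections the count is 3068 − 6 + 18 = 3080 growth laminae.
A: Mean rate = 468.8 mm / 3080 years ≈ 0.152 mm/year.
Length of B = 0.152 × 2545 = 386.8 mm.

386.8 mm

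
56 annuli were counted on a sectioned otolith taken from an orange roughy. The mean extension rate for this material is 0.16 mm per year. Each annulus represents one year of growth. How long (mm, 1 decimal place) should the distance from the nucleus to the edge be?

The record spans 56 years at 0.16 mm per year.
56 years at 0.16 mm/year gives 0.16 × 56 = 9.0 mm.

9.0 mm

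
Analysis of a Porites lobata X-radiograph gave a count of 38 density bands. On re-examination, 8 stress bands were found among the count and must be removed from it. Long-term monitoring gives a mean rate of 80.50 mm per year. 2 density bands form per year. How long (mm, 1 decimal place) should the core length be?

Correcting the raw count gives 38 − 8 = 30 true density bands.
Dividing by 2 density bands per year: 30 / 2 = 15 years.
Predicted length = 80.50 mm/year × 15 years = 1207.5 mm.

1207.5 mm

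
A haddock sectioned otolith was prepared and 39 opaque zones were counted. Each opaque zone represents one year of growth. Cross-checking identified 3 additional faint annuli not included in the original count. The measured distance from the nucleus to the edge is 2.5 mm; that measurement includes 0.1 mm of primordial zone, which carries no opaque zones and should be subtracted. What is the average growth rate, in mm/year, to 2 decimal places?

0.06 mm/year

Adjusted count: 39 + 3 = 42 opaque zones.
The growth record spans 2.5 − 0.1 = 2.4 mm.
Extension rate ≈ 2.4 / 42 = 0.06 mm/year.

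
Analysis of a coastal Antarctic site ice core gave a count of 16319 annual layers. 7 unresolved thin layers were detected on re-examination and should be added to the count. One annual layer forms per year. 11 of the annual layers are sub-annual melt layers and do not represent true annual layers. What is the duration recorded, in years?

True annual layer count = 16319 − 11 + 7 = 16315.
With a one-to-one annual layer periodicity this is 16315 years.

16315 years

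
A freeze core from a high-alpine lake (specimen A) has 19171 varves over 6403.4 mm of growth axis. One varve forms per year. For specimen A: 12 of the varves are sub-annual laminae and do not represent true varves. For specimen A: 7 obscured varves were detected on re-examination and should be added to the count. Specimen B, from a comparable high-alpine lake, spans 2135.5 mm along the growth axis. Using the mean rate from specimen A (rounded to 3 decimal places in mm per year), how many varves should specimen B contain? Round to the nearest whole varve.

Specimen A: adjusted count: 19171 − 12 + 7 = 19166 varves.
A: Extension rate ≈ 6403.4 / 19166 = 0.334 mm/yr.
For B, 2135.5 / 0.334 = 6393.71 years ≈ 6394 varves.

6394 varves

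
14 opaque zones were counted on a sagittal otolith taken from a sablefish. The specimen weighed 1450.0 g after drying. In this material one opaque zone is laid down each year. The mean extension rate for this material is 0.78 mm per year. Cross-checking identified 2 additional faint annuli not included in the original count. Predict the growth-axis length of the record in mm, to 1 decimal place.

Correcting the raw count gives 14 + 2 = 16 true opaque zones.
Predicted length = 0.78 mm/year × 16 years = 12.5 mm.

12.5 mm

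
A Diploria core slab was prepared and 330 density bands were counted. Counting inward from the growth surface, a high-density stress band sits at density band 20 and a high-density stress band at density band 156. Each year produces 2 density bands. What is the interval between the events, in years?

68 years

Separation: 156 − 20 = 136 density bands.
136 density bands at 2 per year is 136 / 2 = 68 years.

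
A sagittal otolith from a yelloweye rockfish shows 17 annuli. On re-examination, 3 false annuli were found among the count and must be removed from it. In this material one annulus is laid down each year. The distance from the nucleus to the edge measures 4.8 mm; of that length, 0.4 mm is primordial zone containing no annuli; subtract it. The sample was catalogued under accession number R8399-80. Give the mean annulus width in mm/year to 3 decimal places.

0.314 mm/year

Correcting the raw count gives 17 − 3 = 14 true annuli.
Removing the 0.4 mm offcut leaves 4.8 − 0.4 = 4.4 mm.
Mean rate = 4.4 mm / 14 years ≈ 0.314 mm/year.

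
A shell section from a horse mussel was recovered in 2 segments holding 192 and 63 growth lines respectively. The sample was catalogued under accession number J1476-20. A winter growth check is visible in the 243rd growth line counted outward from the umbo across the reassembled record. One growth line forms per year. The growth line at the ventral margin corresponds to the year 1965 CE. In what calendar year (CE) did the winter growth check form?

Total growth lines = 192 + 63 = 255.
The winter growth check sits at growth line 243 from the umbo, so 255 − 243 = 12 growth lines formed after it.
The growth line at the ventral margin is 1965 CE, so the winter growth check dates to 1965 − 12 = 1953 CE.

1953 CE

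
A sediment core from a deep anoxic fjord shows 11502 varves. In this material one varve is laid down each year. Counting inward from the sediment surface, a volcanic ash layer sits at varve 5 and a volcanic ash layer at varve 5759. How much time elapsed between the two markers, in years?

5754 years

5759 − 5 = 5754 varves lie between the two events.
At one varve per year, 5754 years elapsed between them.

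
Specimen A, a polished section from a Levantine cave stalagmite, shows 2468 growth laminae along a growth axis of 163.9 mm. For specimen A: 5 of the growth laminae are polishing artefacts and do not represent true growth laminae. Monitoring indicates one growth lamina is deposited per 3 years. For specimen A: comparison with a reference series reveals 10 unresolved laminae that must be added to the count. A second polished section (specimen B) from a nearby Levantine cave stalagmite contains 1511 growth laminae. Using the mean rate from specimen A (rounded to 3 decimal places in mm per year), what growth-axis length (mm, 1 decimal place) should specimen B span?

99.7 mm

Specimen A: true growth lamina count = 2468 − 5 + 10 = 2473.
Specimen A: 2473 growth laminae at 3 years each span 2473 × 3 = 7419 years.
A: 163.9 mm over 7419 years gives 163.9 / 7419 ≈ 0.022 mm/year.
Specimen B: at 3 years per growth lamina, 1511 × 3 = 4533 years. For B, 0.022 mm/year × 4533 years = 99.7 mm.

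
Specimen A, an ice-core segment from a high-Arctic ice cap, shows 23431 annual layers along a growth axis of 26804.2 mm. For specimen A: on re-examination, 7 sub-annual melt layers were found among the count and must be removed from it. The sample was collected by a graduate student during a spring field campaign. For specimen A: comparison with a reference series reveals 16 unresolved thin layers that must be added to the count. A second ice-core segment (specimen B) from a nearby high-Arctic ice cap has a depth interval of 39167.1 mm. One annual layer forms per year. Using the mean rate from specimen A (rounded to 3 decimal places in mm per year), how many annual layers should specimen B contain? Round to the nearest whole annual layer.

Specimen A: adjusted count: 23431 − 7 + 16 = 23440 annual layers.
A: 26804.2 mm over 23440 years gives 26804.2 / 23440 ≈ 1.144 mm per year.
Specimen B: 39167.1 mm / 1.144 mm per year = 34236.98 years ≈ 34237 annual layers.

34237 annual layers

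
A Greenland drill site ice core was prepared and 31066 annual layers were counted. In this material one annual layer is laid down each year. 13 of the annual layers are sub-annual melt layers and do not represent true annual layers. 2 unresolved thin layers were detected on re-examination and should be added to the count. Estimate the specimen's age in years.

31055 yr

Correcting the raw count gives 31066 − 13 + 2 = 31055 true annual layers.
With a one-to-one annual layer periodicity this is 31055 years.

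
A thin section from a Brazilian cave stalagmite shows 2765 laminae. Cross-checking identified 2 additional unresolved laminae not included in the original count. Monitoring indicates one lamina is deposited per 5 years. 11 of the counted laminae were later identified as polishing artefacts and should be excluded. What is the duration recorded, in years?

13780 years

Correcting the raw count gives 2765 − 11 + 2 = 2756 true laminae.
Multiplying by 5 years per lamina: 2756 × 5 = 13780 years.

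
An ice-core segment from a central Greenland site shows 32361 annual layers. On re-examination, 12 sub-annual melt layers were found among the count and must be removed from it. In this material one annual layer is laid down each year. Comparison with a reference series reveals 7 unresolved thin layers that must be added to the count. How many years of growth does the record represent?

32356 years

After corrections the count is 32361 − 12 + 7 = 32356 annual layers.
At one annual layer per year, that is 32356 years.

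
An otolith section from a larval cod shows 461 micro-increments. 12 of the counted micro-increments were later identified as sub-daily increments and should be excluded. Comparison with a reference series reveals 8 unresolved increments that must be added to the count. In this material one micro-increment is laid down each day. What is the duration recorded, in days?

457 days

Adjusted count: 461 − 12 + 8 = 457 micro-increments.
One micro-increment per day makes the duration 457 days.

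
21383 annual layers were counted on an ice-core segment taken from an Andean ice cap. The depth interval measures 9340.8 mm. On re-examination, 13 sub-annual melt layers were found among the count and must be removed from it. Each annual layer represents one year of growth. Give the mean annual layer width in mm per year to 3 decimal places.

Adjusted count: 21383 − 13 = 21370 annual layers.
Extension rate ≈ 9340.8 / 21370 = 0.437 mm per year.

0.437 mm per year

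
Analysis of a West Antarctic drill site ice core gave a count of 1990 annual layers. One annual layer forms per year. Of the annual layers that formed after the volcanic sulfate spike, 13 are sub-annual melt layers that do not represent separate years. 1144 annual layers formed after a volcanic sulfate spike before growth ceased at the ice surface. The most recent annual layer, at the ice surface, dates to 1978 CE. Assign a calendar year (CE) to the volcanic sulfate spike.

1144 annual layers formed after the volcanic sulfate spike.
Excluding 13 false annual layers: 1144 − 13 = 1131.
The annual layer at the ice surface is 1978 CE, so the volcanic sulfate spike dates to 1978 − 1131 = 847 CE.

847 CE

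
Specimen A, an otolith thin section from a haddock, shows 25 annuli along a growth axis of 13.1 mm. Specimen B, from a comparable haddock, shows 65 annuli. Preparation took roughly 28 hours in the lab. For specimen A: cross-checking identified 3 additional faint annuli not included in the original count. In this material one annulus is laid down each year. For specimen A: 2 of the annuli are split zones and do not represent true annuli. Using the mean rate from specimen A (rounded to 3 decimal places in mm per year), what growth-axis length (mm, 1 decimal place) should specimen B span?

Specimen A: after corrections the count is 25 − 2 + 3 = 26 annuli.
A: Extension rate ≈ 13.1 / 26 = 0.504 mm/year.
B's length ≈ 0.504 × 65 = 32.8 mm.

32.8 mm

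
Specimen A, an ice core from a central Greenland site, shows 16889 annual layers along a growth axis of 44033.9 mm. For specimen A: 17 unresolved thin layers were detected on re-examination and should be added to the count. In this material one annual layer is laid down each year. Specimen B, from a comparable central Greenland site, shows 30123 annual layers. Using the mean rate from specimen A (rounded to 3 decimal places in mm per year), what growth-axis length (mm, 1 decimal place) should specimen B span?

Specimen A: correcting the raw count gives 16889 + 17 = 16906 true annual layers.
A: Mean rate = 44033.9 mm / 16906 years ≈ 2.605 mm/year.
B's length ≈ 2.605 × 30123 = 78470.4 mm.

78470.4 mm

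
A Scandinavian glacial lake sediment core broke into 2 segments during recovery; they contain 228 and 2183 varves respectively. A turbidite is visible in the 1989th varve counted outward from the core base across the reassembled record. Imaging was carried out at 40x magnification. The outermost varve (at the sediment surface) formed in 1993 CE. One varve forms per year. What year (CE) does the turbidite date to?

Total varves = 228 + 2183 = 2411.
The turbidite sits at varve 1989 from the core base, so 2411 − 1989 = 422 varves formed after it.
The varve at the sediment surface is 1993 CE, so the turbidite dates to 1993 − 422 = 1571 CE.

1571 CE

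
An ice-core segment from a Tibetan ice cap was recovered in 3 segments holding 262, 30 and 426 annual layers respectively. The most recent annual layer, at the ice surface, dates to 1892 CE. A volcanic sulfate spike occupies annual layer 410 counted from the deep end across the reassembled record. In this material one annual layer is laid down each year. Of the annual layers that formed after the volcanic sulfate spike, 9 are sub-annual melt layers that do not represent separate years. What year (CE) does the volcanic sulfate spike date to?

1593 CE

Total annual layers = 262 + 30 + 426 = 718.
718 − 410 = 308 annual layers lie beyond the volcanic sulfate spike toward the ice surface.
Removing the 9 false annual layers leaves 308 − 9 = 299 true annual layers beyond the volcanic sulfate spike.
Counting back 299 years from 1892 CE places the volcanic sulfate spike in 1892 − 299 = 1593 CE.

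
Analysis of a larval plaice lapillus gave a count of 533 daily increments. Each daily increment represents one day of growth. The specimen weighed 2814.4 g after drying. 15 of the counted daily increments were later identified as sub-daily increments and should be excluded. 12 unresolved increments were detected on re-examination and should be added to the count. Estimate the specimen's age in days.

Correcting the raw count gives 533 − 15 + 12 = 530 true daily increments.
At one daily increment per day, that is 530 days.

530 days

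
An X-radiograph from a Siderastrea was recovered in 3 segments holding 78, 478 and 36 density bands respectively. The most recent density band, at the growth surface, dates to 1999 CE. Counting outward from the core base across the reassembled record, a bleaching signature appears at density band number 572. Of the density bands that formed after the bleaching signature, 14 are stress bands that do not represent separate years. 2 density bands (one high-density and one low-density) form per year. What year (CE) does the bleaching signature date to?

1996 CE

Total density bands = 78 + 478 + 36 = 592.
592 − 572 = 20 density bands lie beyond the bleaching signature toward the growth surface.
20 − 14 false = 6 true density bands after the bleaching signature.
With 2 density bands per year, 6 / 2 = 3 years.
The density band at the growth surface is 1999 CE, so the bleaching signature dates to 1999 − 3 = 1996 CE.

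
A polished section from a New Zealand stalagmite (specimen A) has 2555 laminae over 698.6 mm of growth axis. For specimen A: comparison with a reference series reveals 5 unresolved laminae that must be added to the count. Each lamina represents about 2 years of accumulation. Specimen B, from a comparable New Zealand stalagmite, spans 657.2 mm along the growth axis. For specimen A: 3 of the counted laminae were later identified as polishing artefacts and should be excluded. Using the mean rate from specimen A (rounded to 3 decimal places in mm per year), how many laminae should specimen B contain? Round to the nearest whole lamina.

2399 laminae

Specimen A: correcting the raw count gives 2555 − 3 + 5 = 2557 true laminae.
Specimen A: 2557 laminae at 2 years each span 2557 × 2 = 5114 years.
A: Mean rate = 698.6 mm / 5114 years ≈ 0.137 mm/yr.
B spans 657.2 / 0.137 = 4797.08 years; at 2 years per lamina that is 4797.08 / 2 ≈ 2399 laminae.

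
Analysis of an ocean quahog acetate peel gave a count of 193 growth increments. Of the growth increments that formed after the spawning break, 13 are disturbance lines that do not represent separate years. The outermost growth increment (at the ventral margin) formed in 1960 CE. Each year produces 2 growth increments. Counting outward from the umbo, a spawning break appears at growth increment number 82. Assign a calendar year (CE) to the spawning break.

193 − 82 = 111 growth increments lie beyond the spawning break toward the ventral margin.
111 − 13 false = 98 true growth increments after the spawning break.
Dividing by 2 growth increments per year: 98 / 2 = 49 years.
The growth increment at the ventral margin is 1960 CE, so the spawning break dates to 1960 − 49 = 1911 CE.

1911 CE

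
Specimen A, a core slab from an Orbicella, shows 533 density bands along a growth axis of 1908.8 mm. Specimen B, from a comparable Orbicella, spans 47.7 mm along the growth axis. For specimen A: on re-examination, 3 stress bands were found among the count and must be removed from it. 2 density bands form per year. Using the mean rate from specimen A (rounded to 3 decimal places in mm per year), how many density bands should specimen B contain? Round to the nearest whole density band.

Specimen A: adjusted count: 533 − 3 = 530 density bands.
Specimen A: with 2 density bands per year, 530 / 2 = 265 years.
A: Extension rate ≈ 1908.8 / 265 = 7.203 mm/year.
For B, 47.7 / 7.203 = 6.62 years; at 2 density bands per year that is 6.62 × 2 ≈ 13 density bands.

13 density bands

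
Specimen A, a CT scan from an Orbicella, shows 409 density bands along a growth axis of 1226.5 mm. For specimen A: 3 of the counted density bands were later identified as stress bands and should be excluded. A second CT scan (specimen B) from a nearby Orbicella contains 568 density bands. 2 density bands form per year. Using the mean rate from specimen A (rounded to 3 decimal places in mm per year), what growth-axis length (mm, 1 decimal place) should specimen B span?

Specimen A: true density band count = 409 − 3 = 406.
Specimen A: 406 density bands at 2 per year is 406 / 2 = 203 years.
A: 1226.5 mm over 203 years gives 1226.5 / 203 ≈ 6.042 mm per year.
Specimen B: dividing by 2 density bands per year: 568 / 2 = 284 years. For B, 6.042 mm/year × 284 years = 1715.9 mm.

1715.9 mm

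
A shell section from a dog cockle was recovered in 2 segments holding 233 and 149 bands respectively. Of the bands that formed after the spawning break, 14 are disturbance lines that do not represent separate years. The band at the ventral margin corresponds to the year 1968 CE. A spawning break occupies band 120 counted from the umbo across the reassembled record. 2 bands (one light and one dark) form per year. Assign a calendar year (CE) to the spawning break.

1844 CE

Total bands = 233 + 149 = 382.
382 − 120 = 262 bands lie beyond the spawning break toward the ventral margin.
262 − 14 false = 248 true bands after the spawning break.
With 2 bands per year, 248 / 2 = 124 years.
Counting back 124 years from 1968 CE places the spawning break in 1968 − 124 = 1844 CE.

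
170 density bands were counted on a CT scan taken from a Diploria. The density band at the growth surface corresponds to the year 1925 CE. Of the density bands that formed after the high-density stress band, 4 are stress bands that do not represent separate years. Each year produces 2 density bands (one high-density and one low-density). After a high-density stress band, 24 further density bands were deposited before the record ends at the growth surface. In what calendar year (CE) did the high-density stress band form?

1915 CE

There are 24 density bands younger than the high-density stress band.
24 − 4 false = 20 true density bands after the high-density stress band.
With 2 density bands per year, 20 / 2 = 10 years.
1925 − 10 = 1915 CE.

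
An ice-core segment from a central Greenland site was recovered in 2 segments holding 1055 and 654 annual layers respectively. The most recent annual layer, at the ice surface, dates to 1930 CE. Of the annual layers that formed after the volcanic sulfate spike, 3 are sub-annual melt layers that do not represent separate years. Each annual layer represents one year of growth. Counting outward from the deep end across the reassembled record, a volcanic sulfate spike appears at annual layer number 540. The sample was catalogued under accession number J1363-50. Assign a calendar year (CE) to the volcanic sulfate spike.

764 CE

Total annual layers = 1055 + 654 = 1709.
Between annual layer 540 and the ice surface there are 1709 − 540 = 1169 annual layers.
Excluding 3 false annual layers: 1169 − 3 = 1166.
The annual layer at the ice surface is 1930 CE, so the volcanic sulfate spike dates to 1930 − 1166 = 764 CE.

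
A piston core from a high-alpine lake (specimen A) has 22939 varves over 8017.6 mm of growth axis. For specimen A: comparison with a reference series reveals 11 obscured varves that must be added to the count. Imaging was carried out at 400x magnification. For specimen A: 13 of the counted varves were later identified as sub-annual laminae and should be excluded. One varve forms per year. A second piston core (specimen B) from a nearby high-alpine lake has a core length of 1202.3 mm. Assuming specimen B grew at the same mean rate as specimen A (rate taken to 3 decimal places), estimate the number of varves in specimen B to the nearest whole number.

Specimen A: true varve count = 22939 − 13 + 11 = 22937.
A: Mean rate = 8017.6 mm / 22937 years ≈ 0.350 mm/year.
Specimen B: 1202.3 mm / 0.350 mm per year = 3435.14 years ≈ 3435 varves.

3435 varves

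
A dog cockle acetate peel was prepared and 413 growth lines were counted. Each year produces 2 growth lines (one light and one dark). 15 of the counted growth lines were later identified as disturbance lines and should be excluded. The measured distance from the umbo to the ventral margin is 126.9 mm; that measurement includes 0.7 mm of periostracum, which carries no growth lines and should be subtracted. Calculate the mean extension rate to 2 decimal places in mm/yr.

After corrections the count is 413 − 15 = 398 growth lines.
398 growth lines at 2 per year is 398 / 2 = 199 years.
Net length = 126.9 − 0.7 = 126.2 mm.
Mean rate = 126.2 mm / 199 years ≈ 0.63 mm/yr.

0.63 mm/yr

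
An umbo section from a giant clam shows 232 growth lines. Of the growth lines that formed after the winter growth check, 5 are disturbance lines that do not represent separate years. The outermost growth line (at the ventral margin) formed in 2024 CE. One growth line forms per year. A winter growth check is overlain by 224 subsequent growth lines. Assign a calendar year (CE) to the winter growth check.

There are 224 growth lines younger than the winter growth check.
224 − 5 false = 219 true growth lines after the winter growth check.
Counting back 219 years from 2024 CE places the winter growth check in 2024 − 219 = 1805 CE.

1805 CE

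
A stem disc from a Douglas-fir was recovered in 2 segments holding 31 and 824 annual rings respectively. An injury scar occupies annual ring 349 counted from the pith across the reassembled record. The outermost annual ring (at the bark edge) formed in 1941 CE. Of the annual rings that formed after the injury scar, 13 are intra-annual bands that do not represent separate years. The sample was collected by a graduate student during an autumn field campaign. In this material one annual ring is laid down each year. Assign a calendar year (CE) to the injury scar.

Total annual rings = 31 + 824 = 855.
The injury scar sits at annual ring 349 from the pith, so 855 − 349 = 506 annual rings formed after it.
506 − 13 false = 493 true annual rings after the injury scar.
The annual ring at the bark edge is 1941 CE, so the injury scar dates to 1941 − 493 = 1448 CE.

1448 CE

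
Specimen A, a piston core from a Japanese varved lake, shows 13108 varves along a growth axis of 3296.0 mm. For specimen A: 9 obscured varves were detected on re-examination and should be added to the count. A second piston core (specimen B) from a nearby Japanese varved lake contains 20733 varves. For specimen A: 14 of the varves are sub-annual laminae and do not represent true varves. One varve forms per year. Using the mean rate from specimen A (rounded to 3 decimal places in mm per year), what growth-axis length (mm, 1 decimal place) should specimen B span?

5224.7 mm

Specimen A: after corrections the count is 13108 − 14 + 9 = 13103 varves.
A: Extension rate ≈ 3296.0 / 13103 = 0.252 mm per year.
For B, 0.252 mm/year × 20733 years = 5224.7 mm.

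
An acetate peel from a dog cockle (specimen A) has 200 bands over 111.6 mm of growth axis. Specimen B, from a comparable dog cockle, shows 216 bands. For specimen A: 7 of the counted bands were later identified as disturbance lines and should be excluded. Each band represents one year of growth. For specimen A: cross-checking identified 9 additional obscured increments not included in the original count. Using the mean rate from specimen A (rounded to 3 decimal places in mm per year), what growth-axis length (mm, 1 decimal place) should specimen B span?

Specimen A: true band count = 200 − 7 + 9 = 202.
A: Mean rate = 111.6 mm / 202 years ≈ 0.552 mm per year.
For B, 0.552 mm/year × 216 years = 119.2 mm.

119.2 mm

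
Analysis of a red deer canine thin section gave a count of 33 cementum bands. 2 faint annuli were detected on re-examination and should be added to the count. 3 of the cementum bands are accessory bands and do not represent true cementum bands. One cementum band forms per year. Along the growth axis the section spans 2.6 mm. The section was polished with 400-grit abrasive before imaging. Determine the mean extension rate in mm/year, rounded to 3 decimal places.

0.081 mm/year

Adjusted count: 33 − 3 + 2 = 32 cementum bands.
Extension rate ≈ 2.6 / 32 = 0.081 mm/year.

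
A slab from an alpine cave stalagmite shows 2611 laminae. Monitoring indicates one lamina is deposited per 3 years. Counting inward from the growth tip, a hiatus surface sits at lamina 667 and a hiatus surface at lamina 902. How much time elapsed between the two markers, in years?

902 − 667 = 235 laminae lie between the two events.
At 3 years per lamina, 235 × 3 = 705 years.

705 years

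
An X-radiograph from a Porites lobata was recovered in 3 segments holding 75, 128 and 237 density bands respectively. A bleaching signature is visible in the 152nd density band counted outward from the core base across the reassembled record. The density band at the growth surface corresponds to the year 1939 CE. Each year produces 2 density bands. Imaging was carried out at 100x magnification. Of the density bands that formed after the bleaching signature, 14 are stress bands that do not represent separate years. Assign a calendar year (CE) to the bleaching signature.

1802 CE

Total density bands = 75 + 128 + 237 = 440.
Between density band 152 and the growth surface there are 440 − 152 = 288 density bands.
Excluding 14 false density bands: 288 − 14 = 274.
Dividing by 2 density bands per year: 274 / 2 = 137 years.
Counting back 137 years from 1939 CE places the bleaching signature in 1939 − 137 = 1802 CE.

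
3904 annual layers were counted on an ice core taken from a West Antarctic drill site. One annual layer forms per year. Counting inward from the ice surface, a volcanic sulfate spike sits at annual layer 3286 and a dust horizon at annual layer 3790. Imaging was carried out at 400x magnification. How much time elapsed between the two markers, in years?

3790 − 3286 = 504 annual layers lie between the two events.
At one annual layer per year, 504 years elapsed between them.

504 years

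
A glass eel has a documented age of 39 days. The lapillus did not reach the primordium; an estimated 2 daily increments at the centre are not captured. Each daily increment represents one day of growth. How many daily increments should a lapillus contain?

At one daily increment per day, 39 days correspond to 39 daily increments.
39 − 2 missed = 37 daily increments expected in the prepared section.

37 daily increments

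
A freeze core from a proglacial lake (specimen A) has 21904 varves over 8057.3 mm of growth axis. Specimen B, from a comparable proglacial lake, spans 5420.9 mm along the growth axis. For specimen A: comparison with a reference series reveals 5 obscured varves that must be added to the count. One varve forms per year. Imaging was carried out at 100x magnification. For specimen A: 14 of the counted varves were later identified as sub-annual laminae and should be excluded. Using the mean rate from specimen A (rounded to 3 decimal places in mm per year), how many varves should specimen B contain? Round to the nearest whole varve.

14731 varves

Specimen A: true varve count = 21904 − 14 + 5 = 21895.
A: 8057.3 mm over 21895 years gives 8057.3 / 21895 ≈ 0.368 mm/year.
For B, 5420.9 / 0.368 = 14730.71 years ≈ 14731 varves.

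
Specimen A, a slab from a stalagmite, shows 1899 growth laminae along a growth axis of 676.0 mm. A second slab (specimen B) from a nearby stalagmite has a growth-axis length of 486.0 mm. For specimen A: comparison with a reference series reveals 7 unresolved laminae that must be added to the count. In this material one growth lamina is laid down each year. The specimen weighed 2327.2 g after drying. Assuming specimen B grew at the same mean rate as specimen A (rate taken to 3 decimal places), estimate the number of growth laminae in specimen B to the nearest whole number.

1369 growth laminae

Specimen A: correcting the raw count gives 1899 + 7 = 1906 true growth laminae.
A: 676.0 mm over 1906 years gives 676.0 / 1906 ≈ 0.355 mm/year.
Specimen B: 486.0 mm / 0.355 mm per year = 1369.01 years ≈ 1369 growth laminae.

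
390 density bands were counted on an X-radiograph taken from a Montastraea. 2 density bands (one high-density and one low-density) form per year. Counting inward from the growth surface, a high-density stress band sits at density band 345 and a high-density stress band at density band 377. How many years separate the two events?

The two markers are separated by 377 − 345 = 32 density bands.
With 2 density bands per year, 32 / 2 = 16 years.

16 yr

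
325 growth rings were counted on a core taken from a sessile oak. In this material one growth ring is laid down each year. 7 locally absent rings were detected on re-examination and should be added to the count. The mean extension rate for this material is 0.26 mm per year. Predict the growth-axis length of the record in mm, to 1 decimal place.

After corrections the count is 325 + 7 = 332 growth rings.
Length ≈ 0.26 × 332 = 86.3 mm.

86.3 mm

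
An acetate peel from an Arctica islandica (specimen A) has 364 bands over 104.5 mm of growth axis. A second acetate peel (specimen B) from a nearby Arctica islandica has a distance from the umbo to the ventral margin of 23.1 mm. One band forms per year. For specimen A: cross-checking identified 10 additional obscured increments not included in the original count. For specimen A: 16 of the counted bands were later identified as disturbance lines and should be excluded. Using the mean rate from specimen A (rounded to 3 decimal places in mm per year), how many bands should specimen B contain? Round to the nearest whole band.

79 bands

Specimen A: true band count = 364 − 16 + 10 = 358.
A: 104.5 mm over 358 years gives 104.5 / 358 ≈ 0.292 mm per year.
For B, 23.1 / 0.292 = 79.11 years ≈ 79 bands.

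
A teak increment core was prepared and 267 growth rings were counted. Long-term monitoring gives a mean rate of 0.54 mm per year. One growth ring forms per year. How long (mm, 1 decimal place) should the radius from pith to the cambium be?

267 years of growth are recorded.
Length ≈ 0.54 × 267 = 144.2 mm.

144.2 mm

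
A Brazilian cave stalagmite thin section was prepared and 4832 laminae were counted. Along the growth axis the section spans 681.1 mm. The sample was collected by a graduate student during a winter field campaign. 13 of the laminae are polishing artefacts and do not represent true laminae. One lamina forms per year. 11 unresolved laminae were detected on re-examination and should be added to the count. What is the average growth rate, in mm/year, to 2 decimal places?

Adjusted count: 4832 − 13 + 11 = 4830 laminae.
681.1 mm over 4830 years gives 681.1 / 4830 ≈ 0.14 mm/year.

0.14 mm/year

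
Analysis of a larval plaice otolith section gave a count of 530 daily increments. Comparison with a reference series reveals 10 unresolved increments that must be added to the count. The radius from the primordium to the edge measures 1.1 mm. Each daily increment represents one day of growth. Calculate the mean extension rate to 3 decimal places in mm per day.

0.002 mm per day

After corrections the count is 530 + 10 = 540 daily increments.
Extension rate ≈ 1.1 / 540 = 0.002 mm per day.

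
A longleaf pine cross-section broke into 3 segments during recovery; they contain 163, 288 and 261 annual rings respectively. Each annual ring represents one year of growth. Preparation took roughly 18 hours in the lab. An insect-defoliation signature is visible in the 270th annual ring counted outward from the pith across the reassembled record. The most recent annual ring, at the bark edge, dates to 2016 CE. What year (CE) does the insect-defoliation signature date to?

Total annual rings = 163 + 288 + 261 = 712.
Between annual ring 270 and the bark edge there are 712 − 270 = 442 annual rings.
The annual ring at the bark edge is 2016 CE, so the insect-defoliation signature dates to 2016 − 442 = 1574 CE.

1574 CE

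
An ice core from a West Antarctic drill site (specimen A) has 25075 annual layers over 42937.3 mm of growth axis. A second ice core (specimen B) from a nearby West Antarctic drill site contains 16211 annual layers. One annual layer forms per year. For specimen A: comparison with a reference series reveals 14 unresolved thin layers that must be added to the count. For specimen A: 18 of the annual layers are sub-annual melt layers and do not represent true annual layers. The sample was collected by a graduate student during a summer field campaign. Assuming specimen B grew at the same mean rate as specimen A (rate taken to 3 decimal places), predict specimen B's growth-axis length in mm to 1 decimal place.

Specimen A: true annual layer count = 25075 − 18 + 14 = 25071.
A: Mean rate = 42937.3 mm / 25071 years ≈ 1.713 mm/yr.
Length of B = 1.713 × 16211 = 27769.4 mm.

27769.4 mm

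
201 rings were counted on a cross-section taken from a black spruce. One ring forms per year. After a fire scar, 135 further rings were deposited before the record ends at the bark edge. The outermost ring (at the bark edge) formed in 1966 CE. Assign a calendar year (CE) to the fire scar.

1831 CE

135 rings post-date the fire scar.
1966 − 135 = 1831 CE.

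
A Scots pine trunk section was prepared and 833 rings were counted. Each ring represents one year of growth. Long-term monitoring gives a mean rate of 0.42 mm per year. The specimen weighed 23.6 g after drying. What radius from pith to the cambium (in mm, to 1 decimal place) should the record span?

The record spans 833 years at 0.42 mm per year.
Predicted length = 0.42 mm/year × 833 years = 349.9 mm.

349.9 mm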